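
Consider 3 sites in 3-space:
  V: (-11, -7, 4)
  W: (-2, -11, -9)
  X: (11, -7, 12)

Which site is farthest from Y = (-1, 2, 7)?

Squared Euclidean distances:
|YV|² = (-1−(-11))² + (2−(-7))² + (7−4)² = 100 + 81 + 9 = 190
|YW|² = (-1−(-2))² + (2−(-11))² + (7−(-9))² = 1 + 169 + 256 = 426
|YX|² = (-1−11)² + (2−(-7))² + (7−12)² = 144 + 81 + 25 = 250
The largest is to W.

W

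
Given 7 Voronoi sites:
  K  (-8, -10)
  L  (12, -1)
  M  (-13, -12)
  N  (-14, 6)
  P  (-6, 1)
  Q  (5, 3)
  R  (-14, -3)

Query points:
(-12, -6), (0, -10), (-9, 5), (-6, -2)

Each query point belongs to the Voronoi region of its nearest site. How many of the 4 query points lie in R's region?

(-12, -6) — d² to each: K:32, L:601, M:37, N:148, P:85, Q:370, R:13 → nearest is R
(0, -10) — d² to each: K:64, L:225, M:173, N:452, P:157, Q:194, R:245 → nearest is K
(-9, 5) — d² to each: K:226, L:477, M:305, N:26, P:25, Q:200, R:89 → nearest is P
(-6, -2) — d² to each: K:68, L:325, M:149, N:128, P:9, Q:146, R:65 → nearest is P
1 of the 4 points has R as nearest.

1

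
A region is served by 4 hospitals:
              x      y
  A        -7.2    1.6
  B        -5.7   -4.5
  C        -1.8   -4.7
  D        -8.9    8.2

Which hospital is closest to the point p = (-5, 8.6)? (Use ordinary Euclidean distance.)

D

Squared Euclidean distances:
|pA|² = (-5−(-7.2))² + (8.6−1.6)² = 4.84 + 49 = 53.84
|pB|² = (-5−(-5.7))² + (8.6−(-4.5))² = 0.49 + 171.61 = 172.1
|pC|² = (-5−(-1.8))² + (8.6−(-4.7))² = 10.24 + 176.89 = 187.13
|pD|² = (-5−(-8.9))² + (8.6−8.2)² = 15.21 + 0.16 = 15.37
The smallest is to D, so p lies in the Voronoi region of D.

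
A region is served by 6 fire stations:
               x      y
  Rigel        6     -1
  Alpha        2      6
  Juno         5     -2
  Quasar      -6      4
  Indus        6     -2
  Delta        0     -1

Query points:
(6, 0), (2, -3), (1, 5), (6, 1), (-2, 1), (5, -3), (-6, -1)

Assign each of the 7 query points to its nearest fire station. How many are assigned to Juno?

(6, 0) — d² to each: Rigel:1, Alpha:52, Juno:5, Quasar:160, Indus:4, Delta:37 → nearest is Rigel
(2, -3) — d² to each: Rigel:20, Alpha:81, Juno:10, Quasar:113, Indus:17, Delta:8 → nearest is Delta
(1, 5) — d² to each: Rigel:61, Alpha:2, Juno:65, Quasar:50, Indus:74, Delta:37 → nearest is Alpha
(6, 1) — d² to each: Rigel:4, Alpha:41, Juno:10, Quasar:153, Indus:9, Delta:40 → nearest is Rigel
(-2, 1) — d² to each: Rigel:68, Alpha:41, Juno:58, Quasar:25, Indus:73, Delta:8 → nearest is Delta
(5, -3) — d² to each: Rigel:5, Alpha:90, Juno:1, Quasar:170, Indus:2, Delta:29 → nearest is Juno
(-6, -1) — d² to each: Rigel:144, Alpha:113, Juno:122, Quasar:25, Indus:145, Delta:36 → nearest is Quasar
1 of the 7 points has Juno as nearest.

1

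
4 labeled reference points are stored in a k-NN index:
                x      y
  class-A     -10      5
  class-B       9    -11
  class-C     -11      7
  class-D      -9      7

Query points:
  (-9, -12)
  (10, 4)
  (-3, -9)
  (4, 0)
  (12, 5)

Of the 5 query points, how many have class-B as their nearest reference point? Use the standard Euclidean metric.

(-9, -12) — d² to each: class-A:290, class-B:325, class-C:365, class-D:361 → nearest is class-A
(10, 4) — d² to each: class-A:401, class-B:226, class-C:450, class-D:370 → nearest is class-B
(-3, -9) — d² to each: class-A:245, class-B:148, class-C:320, class-D:292 → nearest is class-B
(4, 0) — d² to each: class-A:221, class-B:146, class-C:274, class-D:218 → nearest is class-B
(12, 5) — d² to each: class-A:484, class-B:265, class-C:533, class-D:445 → nearest is class-B
4 of the 5 points have class-B as nearest.

4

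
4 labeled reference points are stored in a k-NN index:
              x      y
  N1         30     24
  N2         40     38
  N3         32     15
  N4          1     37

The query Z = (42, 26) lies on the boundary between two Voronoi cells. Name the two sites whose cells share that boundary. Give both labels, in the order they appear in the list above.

Squared distances from Z to each site:
|ZN1|² = (42−30)² + (26−24)² = 144 + 4 = 148
|ZN2|² = (42−40)² + (26−38)² = 4 + 144 = 148
|ZN3|² = (42−32)² + (26−15)² = 100 + 121 = 221
|ZN4|² = (42−1)² + (26−37)² = 1681 + 121 = 1802
Z is equidistant from N1 and N2 (both at squared distance 148), and every other site is strictly farther — so Z lies on the N1–N2 Voronoi edge.

N1 and N2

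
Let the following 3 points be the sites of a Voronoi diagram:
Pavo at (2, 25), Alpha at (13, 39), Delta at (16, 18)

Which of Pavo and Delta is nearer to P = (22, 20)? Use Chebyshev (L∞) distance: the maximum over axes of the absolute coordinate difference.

d(P, Pavo) = max(20, 5) = 20
d(P, Delta) = max(6, 2) = 6
20 > 6, so Delta is closer.

Delta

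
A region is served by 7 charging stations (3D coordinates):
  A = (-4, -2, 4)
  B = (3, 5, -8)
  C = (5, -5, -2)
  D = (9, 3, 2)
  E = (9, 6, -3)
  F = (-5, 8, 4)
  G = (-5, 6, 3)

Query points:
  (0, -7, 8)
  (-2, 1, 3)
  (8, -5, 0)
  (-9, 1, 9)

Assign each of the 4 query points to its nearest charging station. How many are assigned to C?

(0, -7, 8) — d² to each: A:57, B:409, C:129, D:217, E:371, F:266, G:219 → nearest is A
(-2, 1, 3) — d² to each: A:14, B:162, C:110, D:126, E:182, F:59, G:34 → nearest is A
(8, -5, 0) — d² to each: A:169, B:189, C:13, D:69, E:131, F:354, G:299 → nearest is C
(-9, 1, 9) — d² to each: A:59, B:449, C:353, D:377, E:493, F:90, G:77 → nearest is A
1 of the 4 points has C as nearest.

1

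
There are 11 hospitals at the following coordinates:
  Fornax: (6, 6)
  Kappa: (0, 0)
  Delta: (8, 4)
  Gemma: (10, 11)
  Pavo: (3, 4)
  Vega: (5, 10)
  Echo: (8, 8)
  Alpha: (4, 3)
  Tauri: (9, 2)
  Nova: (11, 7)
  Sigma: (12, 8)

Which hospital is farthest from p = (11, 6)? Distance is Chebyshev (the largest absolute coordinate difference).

d(p, Fornax) = max(5, 0) = 5
d(p, Kappa) = max(11, 6) = 11
d(p, Delta) = max(3, 2) = 3
d(p, Gemma) = max(1, 5) = 5
d(p, Pavo) = max(8, 2) = 8
d(p, Vega) = max(6, 4) = 6
d(p, Echo) = max(3, 2) = 3
d(p, Alpha) = max(7, 3) = 7
d(p, Tauri) = max(2, 4) = 4
d(p, Nova) = max(0, 1) = 1
d(p, Sigma) = max(1, 2) = 2
The largest is to Kappa.

Kappa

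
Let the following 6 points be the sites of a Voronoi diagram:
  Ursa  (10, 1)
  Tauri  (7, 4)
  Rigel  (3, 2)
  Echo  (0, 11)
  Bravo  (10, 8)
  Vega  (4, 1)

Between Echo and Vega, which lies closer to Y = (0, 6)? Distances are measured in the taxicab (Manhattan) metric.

Echo

d(Y, Echo) = |0−0| + |6−11| = 0 + 5 = 5
d(Y, Vega) = |0−4| + |6−1| = 4 + 5 = 9
5 < 9, so Echo is closer.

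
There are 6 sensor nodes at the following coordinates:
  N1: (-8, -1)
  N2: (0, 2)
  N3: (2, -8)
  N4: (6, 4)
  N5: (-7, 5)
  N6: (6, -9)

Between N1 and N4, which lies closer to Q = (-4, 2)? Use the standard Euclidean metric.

Compare squared distances:
|QN1|² = (-4−(-8))² + (2−(-1))² = 16 + 9 = 25
|QN4|² = (-4−6)² + (2−4)² = 100 + 4 = 104
25 < 104, so N1 is closer.

N1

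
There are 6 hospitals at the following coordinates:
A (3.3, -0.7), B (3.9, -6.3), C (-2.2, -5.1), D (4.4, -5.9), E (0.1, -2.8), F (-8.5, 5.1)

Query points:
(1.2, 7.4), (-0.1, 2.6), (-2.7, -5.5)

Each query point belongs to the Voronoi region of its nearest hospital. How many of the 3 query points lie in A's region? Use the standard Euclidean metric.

(1.2, 7.4) — d² to each: A:70.02, B:194.98, C:167.81, D:187.13, E:105.25, F:99.38 → nearest is A
(-0.1, 2.6) — d² to each: A:22.45, B:95.21, C:63.7, D:92.5, E:29.2, F:76.81 → nearest is A
(-2.7, -5.5) — d² to each: A:59.04, B:44.2, C:0.41, D:50.57, E:15.13, F:146 → nearest is C
2 of the 3 points have A as nearest.

2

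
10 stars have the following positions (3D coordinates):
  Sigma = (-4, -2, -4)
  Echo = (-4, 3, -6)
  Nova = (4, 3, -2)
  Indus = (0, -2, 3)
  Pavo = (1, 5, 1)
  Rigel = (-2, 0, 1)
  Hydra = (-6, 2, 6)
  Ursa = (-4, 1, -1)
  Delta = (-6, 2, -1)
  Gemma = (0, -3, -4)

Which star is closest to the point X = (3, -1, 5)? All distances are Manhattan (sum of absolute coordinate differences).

d(X, Sigma) = |3−(-4)| + |-1−(-2)| + |5−(-4)| = 7 + 1 + 9 = 17
d(X, Echo) = |3−(-4)| + |-1−3| + |5−(-6)| = 7 + 4 + 11 = 22
d(X, Nova) = |3−4| + |-1−3| + |5−(-2)| = 1 + 4 + 7 = 12
d(X, Indus) = |3−0| + |-1−(-2)| + |5−3| = 3 + 1 + 2 = 6
d(X, Pavo) = |3−1| + |-1−5| + |5−1| = 2 + 6 + 4 = 12
d(X, Rigel) = |3−(-2)| + |-1−0| + |5−1| = 5 + 1 + 4 = 10
d(X, Hydra) = |3−(-6)| + |-1−2| + |5−6| = 9 + 3 + 1 = 13
d(X, Ursa) = |3−(-4)| + |-1−1| + |5−(-1)| = 7 + 2 + 6 = 15
d(X, Delta) = |3−(-6)| + |-1−2| + |5−(-1)| = 9 + 3 + 6 = 18
d(X, Gemma) = |3−0| + |-1−(-3)| + |5−(-4)| = 3 + 2 + 9 = 14
The smallest is to Indus, so X lies in the Voronoi region of Indus.

Indus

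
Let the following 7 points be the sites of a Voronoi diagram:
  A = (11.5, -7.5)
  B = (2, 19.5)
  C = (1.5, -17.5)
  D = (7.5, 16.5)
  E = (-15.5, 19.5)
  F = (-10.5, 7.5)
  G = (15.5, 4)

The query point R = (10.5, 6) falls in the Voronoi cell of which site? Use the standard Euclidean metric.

G

Compare squared distances (the ordering matches that of the actual distances):
|RA|² = 1 + 182.25 = 183.25
|RB|² = 72.25 + 182.25 = 254.5
|RC|² = 81 + 552.25 = 633.25
|RD|² = 9 + 110.25 = 119.25
|RE|² = 676 + 182.25 = 858.25
|RF|² = 441 + 2.25 = 443.25
|RG|² = 25 + 4 = 29
G is nearest.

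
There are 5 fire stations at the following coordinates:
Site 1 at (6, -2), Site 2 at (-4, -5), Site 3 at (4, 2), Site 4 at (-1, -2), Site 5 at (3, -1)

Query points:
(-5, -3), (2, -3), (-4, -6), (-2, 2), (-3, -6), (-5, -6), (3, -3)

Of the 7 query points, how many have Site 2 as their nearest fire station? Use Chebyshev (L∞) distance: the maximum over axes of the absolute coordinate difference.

4

(-5, -3) — d to each: Site 1:11, Site 2:2, Site 3:9, Site 4:4, Site 5:8 → nearest is Site 2
(2, -3) — d to each: Site 1:4, Site 2:6, Site 3:5, Site 4:3, Site 5:2 → nearest is Site 5
(-4, -6) — d to each: Site 1:10, Site 2:1, Site 3:8, Site 4:4, Site 5:7 → nearest is Site 2
(-2, 2) — d to each: Site 1:8, Site 2:7, Site 3:6, Site 4:4, Site 5:5 → nearest is Site 4
(-3, -6) — d to each: Site 1:9, Site 2:1, Site 3:8, Site 4:4, Site 5:6 → nearest is Site 2
(-5, -6) — d to each: Site 1:11, Site 2:1, Site 3:9, Site 4:4, Site 5:8 → nearest is Site 2
(3, -3) — d to each: Site 1:3, Site 2:7, Site 3:5, Site 4:4, Site 5:2 → nearest is Site 5
4 of the 7 points have Site 2 as nearest.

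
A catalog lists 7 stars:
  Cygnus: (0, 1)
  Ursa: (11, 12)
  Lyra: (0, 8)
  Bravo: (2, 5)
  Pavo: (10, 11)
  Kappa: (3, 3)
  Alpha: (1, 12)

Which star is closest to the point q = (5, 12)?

Alpha

Squared Euclidean distances:
d²(q, Cygnus) = 25 + 121 = 146
d²(q, Ursa) = 36 + 0 = 36
d²(q, Lyra) = 25 + 16 = 41
d²(q, Bravo) = 9 + 49 = 58
d²(q, Pavo) = 25 + 1 = 26
d²(q, Kappa) = 4 + 81 = 85
d²(q, Alpha) = 16 + 0 = 16
The smallest is to Alpha, so q lies in the Voronoi region of Alpha.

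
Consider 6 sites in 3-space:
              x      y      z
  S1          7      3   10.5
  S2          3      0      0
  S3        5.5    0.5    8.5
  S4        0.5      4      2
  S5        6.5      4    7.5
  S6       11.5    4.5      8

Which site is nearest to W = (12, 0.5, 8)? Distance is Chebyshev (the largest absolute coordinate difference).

d(W,S1) = max(5, 2.5, 2.5) = 5
d(W,S2) = max(9, 0.5, 8) = 9
d(W,S3) = max(6.5, 0, 0.5) = 6.5
d(W,S4) = max(11.5, 3.5, 6) = 11.5
d(W,S5) = max(5.5, 3.5, 0.5) = 5.5
d(W,S6) = max(0.5, 4, 0) = 4
S6 is nearest.

S6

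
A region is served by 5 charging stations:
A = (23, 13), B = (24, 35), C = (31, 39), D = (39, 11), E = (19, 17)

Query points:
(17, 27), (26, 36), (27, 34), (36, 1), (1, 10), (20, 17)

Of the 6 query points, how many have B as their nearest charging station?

(17, 27) — d² to each: A:232, B:113, C:340, D:740, E:104 → nearest is E
(26, 36) — d² to each: A:538, B:5, C:34, D:794, E:410 → nearest is B
(27, 34) — d² to each: A:457, B:10, C:41, D:673, E:353 → nearest is B
(36, 1) — d² to each: A:313, B:1300, C:1469, D:109, E:545 → nearest is D
(1, 10) — d² to each: A:493, B:1154, C:1741, D:1445, E:373 → nearest is E
(20, 17) — d² to each: A:25, B:340, C:605, D:397, E:1 → nearest is E
2 of the 6 points have B as nearest.

2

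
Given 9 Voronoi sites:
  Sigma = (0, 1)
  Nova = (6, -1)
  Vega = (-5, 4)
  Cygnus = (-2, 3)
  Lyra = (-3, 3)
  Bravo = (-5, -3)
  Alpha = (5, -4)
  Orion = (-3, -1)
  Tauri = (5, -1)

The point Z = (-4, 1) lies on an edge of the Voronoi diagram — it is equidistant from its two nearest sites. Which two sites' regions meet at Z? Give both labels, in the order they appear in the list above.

Squared distances from Z to each site:
d²(Z, Sigma) = 16 + 0 = 16
d²(Z, Nova) = 100 + 4 = 104
d²(Z, Vega) = 1 + 9 = 10
d²(Z, Cygnus) = 4 + 4 = 8
d²(Z, Lyra) = 1 + 4 = 5
d²(Z, Bravo) = 1 + 16 = 17
d²(Z, Alpha) = 81 + 25 = 106
d²(Z, Orion) = 1 + 4 = 5
d²(Z, Tauri) = 81 + 4 = 85
Z is equidistant from Lyra and Orion (both at squared distance 5), and every other site is strictly farther — so Z lies on the Lyra–Orion Voronoi edge.

Lyra and Orion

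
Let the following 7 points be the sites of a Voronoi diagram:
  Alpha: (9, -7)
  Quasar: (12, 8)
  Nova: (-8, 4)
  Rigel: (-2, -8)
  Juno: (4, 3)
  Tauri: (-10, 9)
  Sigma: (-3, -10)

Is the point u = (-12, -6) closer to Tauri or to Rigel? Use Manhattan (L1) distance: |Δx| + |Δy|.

Rigel

d(u, Tauri) = |-12−(-10)| + |-6−9| = 2 + 15 = 17
d(u, Rigel) = |-12−(-2)| + |-6−(-8)| = 10 + 2 = 12
17 > 12, so Rigel is closer.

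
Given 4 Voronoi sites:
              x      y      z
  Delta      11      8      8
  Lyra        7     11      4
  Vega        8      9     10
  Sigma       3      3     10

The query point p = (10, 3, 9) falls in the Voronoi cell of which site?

Since √ is increasing, it suffices to compare squared distances:
d²(p, Delta) = (10−11)² + (3−8)² + (9−8)² = 1 + 25 + 1 = 27
d²(p, Lyra) = (10−7)² + (3−11)² + (9−4)² = 9 + 64 + 25 = 98
d²(p, Vega) = (10−8)² + (3−9)² + (9−10)² = 4 + 36 + 1 = 41
d²(p, Sigma) = (10−3)² + (3−3)² + (9−10)² = 49 + 0 + 1 = 50
Delta is nearest.

Delta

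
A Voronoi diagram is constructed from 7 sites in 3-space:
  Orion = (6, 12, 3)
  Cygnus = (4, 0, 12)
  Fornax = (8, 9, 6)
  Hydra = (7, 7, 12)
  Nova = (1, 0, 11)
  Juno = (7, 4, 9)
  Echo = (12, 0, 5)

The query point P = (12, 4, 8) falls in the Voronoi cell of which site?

Echo

Squared Euclidean distances:
d²(P, Orion) = (12−6)² + (4−12)² + (8−3)² = 36 + 64 + 25 = 125
d²(P, Cygnus) = (12−4)² + (4−0)² + (8−12)² = 64 + 16 + 16 = 96
d²(P, Fornax) = (12−8)² + (4−9)² + (8−6)² = 16 + 25 + 4 = 45
d²(P, Hydra) = (12−7)² + (4−7)² + (8−12)² = 25 + 9 + 16 = 50
d²(P, Nova) = (12−1)² + (4−0)² + (8−11)² = 121 + 16 + 9 = 146
d²(P, Juno) = (12−7)² + (4−4)² + (8−9)² = 25 + 0 + 1 = 26
d²(P, Echo) = (12−12)² + (4−0)² + (8−5)² = 0 + 16 + 9 = 25
Echo is nearest.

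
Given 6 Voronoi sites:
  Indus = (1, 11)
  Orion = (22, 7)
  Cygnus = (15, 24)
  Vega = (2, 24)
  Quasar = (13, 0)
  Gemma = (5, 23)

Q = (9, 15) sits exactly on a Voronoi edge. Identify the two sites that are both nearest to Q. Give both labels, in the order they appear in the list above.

Indus and Gemma

Squared distances from Q to each site:
d²(Q, Indus) = (9−1)² + (15−11)² = 64 + 16 = 80
d²(Q, Orion) = (9−22)² + (15−7)² = 169 + 64 = 233
d²(Q, Cygnus) = (9−15)² + (15−24)² = 36 + 81 = 117
d²(Q, Vega) = (9−2)² + (15−24)² = 49 + 81 = 130
d²(Q, Quasar) = (9−13)² + (15−0)² = 16 + 225 = 241
d²(Q, Gemma) = (9−5)² + (15−23)² = 16 + 64 = 80
Q is equidistant from Indus and Gemma (both at squared distance 80), and every other site is strictly farther — so Q lies on the Indus–Gemma Voronoi edge.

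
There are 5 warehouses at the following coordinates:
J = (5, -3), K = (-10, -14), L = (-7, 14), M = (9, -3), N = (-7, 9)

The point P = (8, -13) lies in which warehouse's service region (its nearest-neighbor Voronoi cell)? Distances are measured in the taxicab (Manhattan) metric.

M

d(P,J) = |8−5| + |-13−(-3)| = 3 + 10 = 13
d(P,K) = |8−(-10)| + |-13−(-14)| = 18 + 1 = 19
d(P,L) = |8−(-7)| + |-13−14| = 15 + 27 = 42
d(P,M) = |8−9| + |-13−(-3)| = 1 + 10 = 11
d(P,N) = |8−(-7)| + |-13−9| = 15 + 22 = 37
The smallest is to M, so P lies in the Voronoi region of M.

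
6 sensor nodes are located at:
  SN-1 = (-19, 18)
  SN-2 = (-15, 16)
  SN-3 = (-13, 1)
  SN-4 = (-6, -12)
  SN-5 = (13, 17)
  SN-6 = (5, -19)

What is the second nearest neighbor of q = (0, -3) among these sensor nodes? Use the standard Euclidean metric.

Squared Euclidean distances:
d²(q, SN-1) = (0−(-19))² + (-3−18)² = 361 + 441 = 802
d²(q, SN-2) = (0−(-15))² + (-3−16)² = 225 + 361 = 586
d²(q, SN-3) = (0−(-13))² + (-3−1)² = 169 + 16 = 185
d²(q, SN-4) = (0−(-6))² + (-3−(-12))² = 36 + 81 = 117
d²(q, SN-5) = (0−13)² + (-3−17)² = 169 + 400 = 569
d²(q, SN-6) = (0−5)² + (-3−(-19))² = 25 + 256 = 281
Sorted ascending: SN-4, SN-3, SN-6, … — the second-nearest is SN-3.

SN-3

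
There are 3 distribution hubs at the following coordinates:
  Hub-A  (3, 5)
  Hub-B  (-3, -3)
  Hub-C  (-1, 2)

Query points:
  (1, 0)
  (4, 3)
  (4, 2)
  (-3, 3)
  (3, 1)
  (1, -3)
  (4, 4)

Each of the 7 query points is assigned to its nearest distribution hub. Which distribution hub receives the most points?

Hub-A

(1, 0) — d² to each: Hub-A:29, Hub-B:25, Hub-C:8 → nearest is Hub-C
(4, 3) — d² to each: Hub-A:5, Hub-B:85, Hub-C:26 → nearest is Hub-A
(4, 2) — d² to each: Hub-A:10, Hub-B:74, Hub-C:25 → nearest is Hub-A
(-3, 3) — d² to each: Hub-A:40, Hub-B:36, Hub-C:5 → nearest is Hub-C
(3, 1) — d² to each: Hub-A:16, Hub-B:52, Hub-C:17 → nearest is Hub-A
(1, -3) — d² to each: Hub-A:68, Hub-B:16, Hub-C:29 → nearest is Hub-B
(4, 4) — d² to each: Hub-A:2, Hub-B:98, Hub-C:29 → nearest is Hub-A
Tally — Hub-A:4, Hub-B:1, Hub-C:2. Hub-A captures the most (4).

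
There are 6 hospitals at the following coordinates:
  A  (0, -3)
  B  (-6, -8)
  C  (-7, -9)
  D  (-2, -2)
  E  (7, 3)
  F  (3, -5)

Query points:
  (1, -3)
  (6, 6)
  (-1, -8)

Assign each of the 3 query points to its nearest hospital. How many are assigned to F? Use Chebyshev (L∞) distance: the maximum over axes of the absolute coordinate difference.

1

(1, -3) — d to each: A:1, B:7, C:8, D:3, E:6, F:2 → nearest is A
(6, 6) — d to each: A:9, B:14, C:15, D:8, E:3, F:11 → nearest is E
(-1, -8) — d to each: A:5, B:5, C:6, D:6, E:11, F:4 → nearest is F
1 of the 3 points has F as nearest.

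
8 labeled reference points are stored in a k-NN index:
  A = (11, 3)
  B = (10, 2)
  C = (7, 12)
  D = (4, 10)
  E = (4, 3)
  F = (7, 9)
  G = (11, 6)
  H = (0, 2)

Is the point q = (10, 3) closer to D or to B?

Compare squared distances:
|qD|² = (10−4)² + (3−10)² = 36 + 49 = 85
|qB|² = (10−10)² + (3−2)² = 0 + 1 = 1
85 > 1, so B is closer.

B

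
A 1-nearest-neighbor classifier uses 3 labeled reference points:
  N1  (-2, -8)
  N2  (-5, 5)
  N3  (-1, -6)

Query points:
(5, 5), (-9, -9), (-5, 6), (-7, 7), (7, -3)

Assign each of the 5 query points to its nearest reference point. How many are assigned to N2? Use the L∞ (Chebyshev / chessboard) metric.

3

(5, 5) — d to each: N1:13, N2:10, N3:11 → nearest is N2
(-9, -9) — d to each: N1:7, N2:14, N3:8 → nearest is N1
(-5, 6) — d to each: N1:14, N2:1, N3:12 → nearest is N2
(-7, 7) — d to each: N1:15, N2:2, N3:13 → nearest is N2
(7, -3) — d to each: N1:9, N2:12, N3:8 → nearest is N3
3 of the 5 points have N2 as nearest.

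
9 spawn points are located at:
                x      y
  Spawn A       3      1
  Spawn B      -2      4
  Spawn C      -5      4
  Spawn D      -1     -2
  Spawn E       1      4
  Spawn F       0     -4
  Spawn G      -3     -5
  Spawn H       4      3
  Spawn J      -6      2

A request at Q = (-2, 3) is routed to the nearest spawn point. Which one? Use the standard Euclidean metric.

Compare squared distances (the ordering matches that of the actual distances):
d²(Q, Spawn A) = (-2−3)² + (3−1)² = 25 + 4 = 29
d²(Q, Spawn B) = (-2−(-2))² + (3−4)² = 0 + 1 = 1
d²(Q, Spawn C) = (-2−(-5))² + (3−4)² = 9 + 1 = 10
d²(Q, Spawn D) = (-2−(-1))² + (3−(-2))² = 1 + 25 = 26
d²(Q, Spawn E) = (-2−1)² + (3−4)² = 9 + 1 = 10
d²(Q, Spawn F) = (-2−0)² + (3−(-4))² = 4 + 49 = 53
d²(Q, Spawn G) = (-2−(-3))² + (3−(-5))² = 1 + 64 = 65
d²(Q, Spawn H) = (-2−4)² + (3−3)² = 36 + 0 = 36
d²(Q, Spawn J) = (-2−(-6))² + (3−2)² = 16 + 1 = 17
Minimum is at Spawn B.

Spawn B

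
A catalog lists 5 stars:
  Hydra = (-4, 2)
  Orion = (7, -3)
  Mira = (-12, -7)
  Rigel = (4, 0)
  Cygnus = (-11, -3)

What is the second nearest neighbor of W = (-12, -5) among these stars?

Cygnus

Compare squared distances (the ordering matches that of the actual distances):
d²(W, Hydra) = (-12−(-4))² + (-5−2)² = 64 + 49 = 113
d²(W, Orion) = (-12−7)² + (-5−(-3))² = 361 + 4 = 365
d²(W, Mira) = (-12−(-12))² + (-5−(-7))² = 0 + 4 = 4
d²(W, Rigel) = (-12−4)² + (-5−0)² = 256 + 25 = 281
d²(W, Cygnus) = (-12−(-11))² + (-5−(-3))² = 1 + 4 = 5
Sorted ascending: Mira, Cygnus, Hydra, … — the second-nearest is Cygnus.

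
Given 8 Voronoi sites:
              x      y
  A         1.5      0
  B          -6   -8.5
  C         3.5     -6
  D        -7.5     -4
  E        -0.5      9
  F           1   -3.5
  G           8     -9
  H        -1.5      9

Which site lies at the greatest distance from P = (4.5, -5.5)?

H

Squared Euclidean distances:
|PA|² = 9 + 30.25 = 39.25
|PB|² = 110.25 + 9 = 119.25
|PC|² = 1 + 0.25 = 1.25
|PD|² = 144 + 2.25 = 146.25
|PE|² = 25 + 210.25 = 235.25
|PF|² = 12.25 + 4 = 16.25
|PG|² = 12.25 + 12.25 = 24.5
|PH|² = 36 + 210.25 = 246.25
The largest is to H.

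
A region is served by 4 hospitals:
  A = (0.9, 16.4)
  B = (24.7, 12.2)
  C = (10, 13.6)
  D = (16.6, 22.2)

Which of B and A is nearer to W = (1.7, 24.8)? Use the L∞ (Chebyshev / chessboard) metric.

A

d(W,B) = max(23, 12.6) = 23
d(W,A) = max(0.8, 8.4) = 8.4
23 > 8.4, so A is closer.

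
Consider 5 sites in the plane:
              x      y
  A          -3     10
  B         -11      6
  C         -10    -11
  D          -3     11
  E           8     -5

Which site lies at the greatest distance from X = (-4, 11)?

C

Compare squared distances (the ordering matches that of the actual distances):
|XA|² = (-4−(-3))² + (11−10)² = 1 + 1 = 2
|XB|² = (-4−(-11))² + (11−6)² = 49 + 25 = 74
|XC|² = (-4−(-10))² + (11−(-11))² = 36 + 484 = 520
|XD|² = (-4−(-3))² + (11−11)² = 1 + 0 = 1
|XE|² = (-4−8)² + (11−(-5))² = 144 + 256 = 400
The largest is to C.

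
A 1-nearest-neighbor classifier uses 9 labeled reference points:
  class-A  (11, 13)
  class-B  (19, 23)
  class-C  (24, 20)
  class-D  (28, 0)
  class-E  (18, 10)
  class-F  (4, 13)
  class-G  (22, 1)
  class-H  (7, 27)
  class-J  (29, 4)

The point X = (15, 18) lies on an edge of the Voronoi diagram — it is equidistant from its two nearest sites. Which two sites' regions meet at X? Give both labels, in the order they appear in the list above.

class-A and class-B

Squared distances from X to each site:
d²(X, class-A) = 16 + 25 = 41
d²(X, class-B) = 16 + 25 = 41
d²(X, class-C) = 81 + 4 = 85
d²(X, class-D) = 169 + 324 = 493
d²(X, class-E) = 9 + 64 = 73
d²(X, class-F) = 121 + 25 = 146
d²(X, class-G) = 49 + 289 = 338
d²(X, class-H) = 64 + 81 = 145
d²(X, class-J) = 196 + 196 = 392
X is equidistant from class-A and class-B (both at squared distance 41), and every other site is strictly farther — so X lies on the class-A–class-B Voronoi edge.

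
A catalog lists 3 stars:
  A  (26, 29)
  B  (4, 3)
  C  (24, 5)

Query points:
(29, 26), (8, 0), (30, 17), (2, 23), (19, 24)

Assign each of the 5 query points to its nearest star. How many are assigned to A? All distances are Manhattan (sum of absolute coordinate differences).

(29, 26) — d to each: A:6, B:48, C:26 → nearest is A
(8, 0) — d to each: A:47, B:7, C:21 → nearest is B
(30, 17) — d to each: A:16, B:40, C:18 → nearest is A
(2, 23) — d to each: A:30, B:22, C:40 → nearest is B
(19, 24) — d to each: A:12, B:36, C:24 → nearest is A
3 of the 5 points have A as nearest.

3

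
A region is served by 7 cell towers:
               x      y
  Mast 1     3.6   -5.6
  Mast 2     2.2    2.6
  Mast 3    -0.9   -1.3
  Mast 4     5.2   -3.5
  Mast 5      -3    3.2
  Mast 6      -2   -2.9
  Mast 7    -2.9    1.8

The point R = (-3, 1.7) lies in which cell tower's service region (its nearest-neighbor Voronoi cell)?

Mast 7

Since √ is increasing, it suffices to compare squared distances:
d²(R, Mast 1) = (-3−3.6)² + (1.7−(-5.6))² = 43.56 + 53.29 = 96.85
d²(R, Mast 2) = (-3−2.2)² + (1.7−2.6)² = 27.04 + 0.81 = 27.85
d²(R, Mast 3) = (-3−(-0.9))² + (1.7−(-1.3))² = 4.41 + 9 = 13.41
d²(R, Mast 4) = (-3−5.2)² + (1.7−(-3.5))² = 67.24 + 27.04 = 94.28
d²(R, Mast 5) = (-3−(-3))² + (1.7−3.2)² = 0 + 2.25 = 2.25
d²(R, Mast 6) = (-3−(-2))² + (1.7−(-2.9))² = 1 + 21.16 = 22.16
d²(R, Mast 7) = (-3−(-2.9))² + (1.7−1.8)² = 0.01 + 0.01 = 0.02
Mast 7 is nearest.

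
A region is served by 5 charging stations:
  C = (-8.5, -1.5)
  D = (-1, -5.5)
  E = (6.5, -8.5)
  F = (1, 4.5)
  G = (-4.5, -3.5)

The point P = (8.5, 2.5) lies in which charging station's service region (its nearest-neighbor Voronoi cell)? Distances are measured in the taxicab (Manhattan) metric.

F

d(P,C) = |8.5−(-8.5)| + |2.5−(-1.5)| = 17 + 4 = 21
d(P,D) = |8.5−(-1)| + |2.5−(-5.5)| = 9.5 + 8 = 17.5
d(P,E) = |8.5−6.5| + |2.5−(-8.5)| = 2 + 11 = 13
d(P,F) = |8.5−1| + |2.5−4.5| = 7.5 + 2 = 9.5
d(P,G) = |8.5−(-4.5)| + |2.5−(-3.5)| = 13 + 6 = 19
The smallest is to F, so P lies in the Voronoi region of F.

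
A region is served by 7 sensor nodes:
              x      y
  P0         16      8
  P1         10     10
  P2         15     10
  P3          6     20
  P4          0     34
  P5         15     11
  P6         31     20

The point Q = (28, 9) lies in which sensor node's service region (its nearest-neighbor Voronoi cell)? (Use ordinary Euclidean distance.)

P6

Compare squared distances (the ordering matches that of the actual distances):
|QP0|² = (28−16)² + (9−8)² = 144 + 1 = 145
|QP1|² = (28−10)² + (9−10)² = 324 + 1 = 325
|QP2|² = (28−15)² + (9−10)² = 169 + 1 = 170
|QP3|² = (28−6)² + (9−20)² = 484 + 121 = 605
|QP4|² = (28−0)² + (9−34)² = 784 + 625 = 1409
|QP5|² = (28−15)² + (9−11)² = 169 + 4 = 173
|QP6|² = (28−31)² + (9−20)² = 9 + 121 = 130
Minimum is at P6.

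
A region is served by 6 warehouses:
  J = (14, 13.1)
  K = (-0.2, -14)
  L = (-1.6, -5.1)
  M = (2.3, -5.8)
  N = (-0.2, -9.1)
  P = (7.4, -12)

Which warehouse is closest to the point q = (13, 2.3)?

Compare squared distances (the ordering matches that of the actual distances):
|qJ|² = (13−14)² + (2.3−13.1)² = 1 + 116.64 = 117.64
|qK|² = (13−(-0.2))² + (2.3−(-14))² = 174.24 + 265.69 = 439.93
|qL|² = (13−(-1.6))² + (2.3−(-5.1))² = 213.16 + 54.76 = 267.92
|qM|² = (13−2.3)² + (2.3−(-5.8))² = 114.49 + 65.61 = 180.1
|qN|² = (13−(-0.2))² + (2.3−(-9.1))² = 174.24 + 129.96 = 304.2
|qP|² = (13−7.4)² + (2.3−(-12))² = 31.36 + 204.49 = 235.85
Minimum is at J.

J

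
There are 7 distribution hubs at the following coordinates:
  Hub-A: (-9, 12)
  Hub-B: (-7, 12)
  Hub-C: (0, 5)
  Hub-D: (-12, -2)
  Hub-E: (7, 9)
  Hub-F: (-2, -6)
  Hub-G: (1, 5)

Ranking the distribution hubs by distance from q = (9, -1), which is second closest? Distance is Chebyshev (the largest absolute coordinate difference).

d(q, Hub-A) = max(18, 13) = 18
d(q, Hub-B) = max(16, 13) = 16
d(q, Hub-C) = max(9, 6) = 9
d(q, Hub-D) = max(21, 1) = 21
d(q, Hub-E) = max(2, 10) = 10
d(q, Hub-F) = max(11, 5) = 11
d(q, Hub-G) = max(8, 6) = 8
Sorted ascending: Hub-G, Hub-C, Hub-E, … — the second-nearest is Hub-C.

Hub-C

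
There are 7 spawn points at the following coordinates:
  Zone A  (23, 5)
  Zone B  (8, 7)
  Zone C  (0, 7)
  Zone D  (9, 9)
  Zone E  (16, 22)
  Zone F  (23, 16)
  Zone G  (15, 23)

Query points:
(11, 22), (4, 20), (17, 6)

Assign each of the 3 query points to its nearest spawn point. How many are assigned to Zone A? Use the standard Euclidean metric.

1

(11, 22) — d² to each: Zone A:433, Zone B:234, Zone C:346, Zone D:173, Zone E:25, Zone F:180, Zone G:17 → nearest is Zone G
(4, 20) — d² to each: Zone A:586, Zone B:185, Zone C:185, Zone D:146, Zone E:148, Zone F:377, Zone G:130 → nearest is Zone G
(17, 6) — d² to each: Zone A:37, Zone B:82, Zone C:290, Zone D:73, Zone E:257, Zone F:136, Zone G:293 → nearest is Zone A
1 of the 3 points has Zone A as nearest.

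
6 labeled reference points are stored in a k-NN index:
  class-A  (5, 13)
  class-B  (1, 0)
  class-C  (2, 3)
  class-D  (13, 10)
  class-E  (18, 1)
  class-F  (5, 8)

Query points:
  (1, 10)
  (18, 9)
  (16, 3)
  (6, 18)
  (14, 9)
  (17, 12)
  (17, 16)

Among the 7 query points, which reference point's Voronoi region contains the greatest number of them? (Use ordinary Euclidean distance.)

class-D

(1, 10) — d² to each: class-A:25, class-B:100, class-C:50, class-D:144, class-E:370, class-F:20 → nearest is class-F
(18, 9) — d² to each: class-A:185, class-B:370, class-C:292, class-D:26, class-E:64, class-F:170 → nearest is class-D
(16, 3) — d² to each: class-A:221, class-B:234, class-C:196, class-D:58, class-E:8, class-F:146 → nearest is class-E
(6, 18) — d² to each: class-A:26, class-B:349, class-C:241, class-D:113, class-E:433, class-F:101 → nearest is class-A
(14, 9) — d² to each: class-A:97, class-B:250, class-C:180, class-D:2, class-E:80, class-F:82 → nearest is class-D
(17, 12) — d² to each: class-A:145, class-B:400, class-C:306, class-D:20, class-E:122, class-F:160 → nearest is class-D
(17, 16) — d² to each: class-A:153, class-B:512, class-C:394, class-D:52, class-E:226, class-F:208 → nearest is class-D
Tally — class-A:1, class-D:4, class-E:1, class-F:1. class-D captures the most (4).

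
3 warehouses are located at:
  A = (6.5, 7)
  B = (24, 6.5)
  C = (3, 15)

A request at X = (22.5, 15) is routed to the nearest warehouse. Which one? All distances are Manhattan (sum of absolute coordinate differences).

B

d(X,A) = |22.5−6.5| + |15−7| = 16 + 8 = 24
d(X,B) = |22.5−24| + |15−6.5| = 1.5 + 8.5 = 10
d(X,C) = |22.5−3| + |15−15| = 19.5 + 0 = 19.5
B is nearest.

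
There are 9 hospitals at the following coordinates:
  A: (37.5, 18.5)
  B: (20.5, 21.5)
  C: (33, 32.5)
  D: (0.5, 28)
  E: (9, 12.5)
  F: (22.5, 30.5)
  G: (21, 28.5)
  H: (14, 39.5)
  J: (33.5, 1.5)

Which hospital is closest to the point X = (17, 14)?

E

Since √ is increasing, it suffices to compare squared distances:
|XA|² = (17−37.5)² + (14−18.5)² = 420.25 + 20.25 = 440.5
|XB|² = (17−20.5)² + (14−21.5)² = 12.25 + 56.25 = 68.5
|XC|² = (17−33)² + (14−32.5)² = 256 + 342.25 = 598.25
|XD|² = (17−0.5)² + (14−28)² = 272.25 + 196 = 468.25
|XE|² = (17−9)² + (14−12.5)² = 64 + 2.25 = 66.25
|XF|² = (17−22.5)² + (14−30.5)² = 30.25 + 272.25 = 302.5
|XG|² = (17−21)² + (14−28.5)² = 16 + 210.25 = 226.25
|XH|² = (17−14)² + (14−39.5)² = 9 + 650.25 = 659.25
|XJ|² = (17−33.5)² + (14−1.5)² = 272.25 + 156.25 = 428.5
Minimum is at E.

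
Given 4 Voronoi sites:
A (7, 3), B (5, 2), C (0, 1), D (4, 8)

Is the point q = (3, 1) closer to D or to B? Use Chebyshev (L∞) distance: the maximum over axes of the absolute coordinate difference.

B

d(q,D) = max(1, 7) = 7
d(q,B) = max(2, 1) = 2
7 > 2, so B is closer.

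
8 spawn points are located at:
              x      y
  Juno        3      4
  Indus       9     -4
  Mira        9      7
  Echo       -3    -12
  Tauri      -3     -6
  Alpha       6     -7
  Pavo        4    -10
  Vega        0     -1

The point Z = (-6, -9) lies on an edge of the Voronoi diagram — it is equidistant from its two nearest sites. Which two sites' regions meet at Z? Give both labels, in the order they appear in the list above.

Squared distances from Z to each site:
d²(Z, Juno) = 81 + 169 = 250
d²(Z, Indus) = 225 + 25 = 250
d²(Z, Mira) = 225 + 256 = 481
d²(Z, Echo) = 9 + 9 = 18
d²(Z, Tauri) = 9 + 9 = 18
d²(Z, Alpha) = 144 + 4 = 148
d²(Z, Pavo) = 100 + 1 = 101
d²(Z, Vega) = 36 + 64 = 100
Z is equidistant from Echo and Tauri (both at squared distance 18), and every other site is strictly farther — so Z lies on the Echo–Tauri Voronoi edge.

Echo and Tauri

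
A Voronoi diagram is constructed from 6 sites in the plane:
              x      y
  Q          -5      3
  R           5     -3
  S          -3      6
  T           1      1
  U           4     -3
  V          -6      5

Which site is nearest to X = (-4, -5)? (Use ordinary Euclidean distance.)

T

Squared Euclidean distances:
|XQ|² = 1 + 64 = 65
|XR|² = 81 + 4 = 85
|XS|² = 1 + 121 = 122
|XT|² = 25 + 36 = 61
|XU|² = 64 + 4 = 68
|XV|² = 4 + 100 = 104
The smallest is to T, so X lies in the Voronoi region of T.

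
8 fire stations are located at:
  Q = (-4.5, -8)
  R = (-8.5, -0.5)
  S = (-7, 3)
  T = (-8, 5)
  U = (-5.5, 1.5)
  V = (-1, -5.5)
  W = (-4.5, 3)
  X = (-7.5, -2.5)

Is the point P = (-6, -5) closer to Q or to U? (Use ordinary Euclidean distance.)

Q

Compare squared distances:
|PQ|² = (-6−(-4.5))² + (-5−(-8))² = 2.25 + 9 = 11.25
|PU|² = (-6−(-5.5))² + (-5−1.5)² = 0.25 + 42.25 = 42.5
11.25 < 42.5, so Q is closer.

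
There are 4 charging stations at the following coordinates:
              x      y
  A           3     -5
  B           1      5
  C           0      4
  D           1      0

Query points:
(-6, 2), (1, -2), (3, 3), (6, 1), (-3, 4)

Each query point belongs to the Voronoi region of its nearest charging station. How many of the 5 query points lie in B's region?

(-6, 2) — d² to each: A:130, B:58, C:40, D:53 → nearest is C
(1, -2) — d² to each: A:13, B:49, C:37, D:4 → nearest is D
(3, 3) — d² to each: A:64, B:8, C:10, D:13 → nearest is B
(6, 1) — d² to each: A:45, B:41, C:45, D:26 → nearest is D
(-3, 4) — d² to each: A:117, B:17, C:9, D:32 → nearest is C
1 of the 5 points has B as nearest.

1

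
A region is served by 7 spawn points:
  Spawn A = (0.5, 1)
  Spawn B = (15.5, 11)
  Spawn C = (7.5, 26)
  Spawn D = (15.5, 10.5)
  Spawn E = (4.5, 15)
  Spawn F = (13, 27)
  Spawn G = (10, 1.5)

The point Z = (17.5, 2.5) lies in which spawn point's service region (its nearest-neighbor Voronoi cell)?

Compare squared distances (the ordering matches that of the actual distances):
d²(Z, Spawn A) = (17.5−0.5)² + (2.5−1)² = 289 + 2.25 = 291.25
d²(Z, Spawn B) = (17.5−15.5)² + (2.5−11)² = 4 + 72.25 = 76.25
d²(Z, Spawn C) = (17.5−7.5)² + (2.5−26)² = 100 + 552.25 = 652.25
d²(Z, Spawn D) = (17.5−15.5)² + (2.5−10.5)² = 4 + 64 = 68
d²(Z, Spawn E) = (17.5−4.5)² + (2.5−15)² = 169 + 156.25 = 325.25
d²(Z, Spawn F) = (17.5−13)² + (2.5−27)² = 20.25 + 600.25 = 620.5
d²(Z, Spawn G) = (17.5−10)² + (2.5−1.5)² = 56.25 + 1 = 57.25
Spawn G is nearest.

Spawn G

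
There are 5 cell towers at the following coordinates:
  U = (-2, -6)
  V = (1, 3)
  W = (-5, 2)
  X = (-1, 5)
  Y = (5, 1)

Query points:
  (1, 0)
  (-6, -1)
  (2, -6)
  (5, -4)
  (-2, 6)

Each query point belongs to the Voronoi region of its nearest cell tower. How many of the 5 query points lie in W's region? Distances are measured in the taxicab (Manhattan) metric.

1

(1, 0) — d to each: U:9, V:3, W:8, X:7, Y:5 → nearest is V
(-6, -1) — d to each: U:9, V:11, W:4, X:11, Y:13 → nearest is W
(2, -6) — d to each: U:4, V:10, W:15, X:14, Y:10 → nearest is U
(5, -4) — d to each: U:9, V:11, W:16, X:15, Y:5 → nearest is Y
(-2, 6) — d to each: U:12, V:6, W:7, X:2, Y:12 → nearest is X
1 of the 5 points has W as nearest.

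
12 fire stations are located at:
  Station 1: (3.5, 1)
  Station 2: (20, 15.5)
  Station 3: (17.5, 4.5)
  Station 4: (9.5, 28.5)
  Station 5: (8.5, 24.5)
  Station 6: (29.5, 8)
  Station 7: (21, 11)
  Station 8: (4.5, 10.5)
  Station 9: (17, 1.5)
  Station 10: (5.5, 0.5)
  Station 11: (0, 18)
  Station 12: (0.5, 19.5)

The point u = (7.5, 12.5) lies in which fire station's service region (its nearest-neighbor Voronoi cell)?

Squared Euclidean distances:
d²(u, Station 1) = 16 + 132.25 = 148.25
d²(u, Station 2) = 156.25 + 9 = 165.25
d²(u, Station 3) = 100 + 64 = 164
d²(u, Station 4) = 4 + 256 = 260
d²(u, Station 5) = 1 + 144 = 145
d²(u, Station 6) = 484 + 20.25 = 504.25
d²(u, Station 7) = 182.25 + 2.25 = 184.5
d²(u, Station 8) = 9 + 4 = 13
d²(u, Station 9) = 90.25 + 121 = 211.25
d²(u, Station 10) = 4 + 144 = 148
d²(u, Station 11) = 56.25 + 30.25 = 86.5
d²(u, Station 12) = 49 + 49 = 98
Station 8 is nearest.

Station 8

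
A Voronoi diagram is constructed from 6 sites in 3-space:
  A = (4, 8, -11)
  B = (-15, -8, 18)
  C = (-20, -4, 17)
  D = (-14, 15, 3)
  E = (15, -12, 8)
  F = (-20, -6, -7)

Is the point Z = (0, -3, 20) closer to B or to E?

B

Compare squared distances:
|ZB|² = (0−(-15))² + (-3−(-8))² + (20−18)² = 225 + 25 + 4 = 254
|ZE|² = (0−15)² + (-3−(-12))² + (20−8)² = 225 + 81 + 144 = 450
254 < 450, so B is closer.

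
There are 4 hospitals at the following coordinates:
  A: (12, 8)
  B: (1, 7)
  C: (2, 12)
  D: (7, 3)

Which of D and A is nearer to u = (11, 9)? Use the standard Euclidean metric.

Compare squared distances:
|uD|² = (11−7)² + (9−3)² = 16 + 36 = 52
|uA|² = (11−12)² + (9−8)² = 1 + 1 = 2
52 > 2, so A is closer.

A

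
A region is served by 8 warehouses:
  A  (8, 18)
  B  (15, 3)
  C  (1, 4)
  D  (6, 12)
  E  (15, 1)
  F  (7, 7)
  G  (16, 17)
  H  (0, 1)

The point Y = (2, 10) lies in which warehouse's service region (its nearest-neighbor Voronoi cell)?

Squared Euclidean distances:
|YA|² = 36 + 64 = 100
|YB|² = 169 + 49 = 218
|YC|² = 1 + 36 = 37
|YD|² = 16 + 4 = 20
|YE|² = 169 + 81 = 250
|YF|² = 25 + 9 = 34
|YG|² = 196 + 49 = 245
|YH|² = 4 + 81 = 85
The smallest is to D, so Y lies in the Voronoi region of D.

D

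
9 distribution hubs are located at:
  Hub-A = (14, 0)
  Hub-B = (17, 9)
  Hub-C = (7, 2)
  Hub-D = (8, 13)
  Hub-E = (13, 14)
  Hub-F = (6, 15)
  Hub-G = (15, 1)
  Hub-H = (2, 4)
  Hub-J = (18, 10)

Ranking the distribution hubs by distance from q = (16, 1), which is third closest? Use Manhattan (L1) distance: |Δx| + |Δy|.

Hub-B

d(q, Hub-A) = |16−14| + |1−0| = 2 + 1 = 3
d(q, Hub-B) = |16−17| + |1−9| = 1 + 8 = 9
d(q, Hub-C) = |16−7| + |1−2| = 9 + 1 = 10
d(q, Hub-D) = |16−8| + |1−13| = 8 + 12 = 20
d(q, Hub-E) = |16−13| + |1−14| = 3 + 13 = 16
d(q, Hub-F) = |16−6| + |1−15| = 10 + 14 = 24
d(q, Hub-G) = |16−15| + |1−1| = 1 + 0 = 1
d(q, Hub-H) = |16−2| + |1−4| = 14 + 3 = 17
d(q, Hub-J) = |16−18| + |1−10| = 2 + 9 = 11
Sorted ascending: Hub-G, Hub-A, Hub-B, Hub-C, … — the third-nearest is Hub-B.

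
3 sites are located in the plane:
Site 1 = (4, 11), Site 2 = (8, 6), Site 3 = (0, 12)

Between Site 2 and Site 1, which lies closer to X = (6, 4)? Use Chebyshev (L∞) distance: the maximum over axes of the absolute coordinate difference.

d(X, Site 2) = max(2, 2) = 2
d(X, Site 1) = max(2, 7) = 7
2 < 7, so Site 2 is closer.

Site 2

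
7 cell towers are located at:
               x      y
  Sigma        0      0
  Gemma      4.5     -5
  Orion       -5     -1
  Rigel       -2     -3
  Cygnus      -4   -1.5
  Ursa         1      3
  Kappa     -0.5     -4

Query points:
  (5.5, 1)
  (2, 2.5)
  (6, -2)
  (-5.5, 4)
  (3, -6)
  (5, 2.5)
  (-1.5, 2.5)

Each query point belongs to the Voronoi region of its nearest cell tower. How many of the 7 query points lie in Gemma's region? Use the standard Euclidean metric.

(5.5, 1) — d² to each: Sigma:31.25, Gemma:37, Orion:114.25, Rigel:72.25, Cygnus:96.5, Ursa:24.25, Kappa:61 → nearest is Ursa
(2, 2.5) — d² to each: Sigma:10.25, Gemma:62.5, Orion:61.25, Rigel:46.25, Cygnus:52, Ursa:1.25, Kappa:48.5 → nearest is Ursa
(6, -2) — d² to each: Sigma:40, Gemma:11.25, Orion:122, Rigel:65, Cygnus:100.25, Ursa:50, Kappa:46.25 → nearest is Gemma
(-5.5, 4) — d² to each: Sigma:46.25, Gemma:181, Orion:25.25, Rigel:61.25, Cygnus:32.5, Ursa:43.25, Kappa:89 → nearest is Orion
(3, -6) — d² to each: Sigma:45, Gemma:3.25, Orion:89, Rigel:34, Cygnus:69.25, Ursa:85, Kappa:16.25 → nearest is Gemma
(5, 2.5) — d² to each: Sigma:31.25, Gemma:56.5, Orion:112.25, Rigel:79.25, Cygnus:97, Ursa:16.25, Kappa:72.5 → nearest is Ursa
(-1.5, 2.5) — d² to each: Sigma:8.5, Gemma:92.25, Orion:24.5, Rigel:30.5, Cygnus:22.25, Ursa:6.5, Kappa:43.25 → nearest is Ursa
2 of the 7 points have Gemma as nearest.

2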